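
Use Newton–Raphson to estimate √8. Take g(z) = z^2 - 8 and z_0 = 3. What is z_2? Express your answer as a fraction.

g'(z) = 2z.
g(3) = 1, g'(3) = 6, so z_1 = 3 - 1/6 = 17/6.
g(17/6) = 1/36, g'(17/6) = 17/3, so z_2 = (17/6) - (1/36)/(17/3) = 577/204.

577/204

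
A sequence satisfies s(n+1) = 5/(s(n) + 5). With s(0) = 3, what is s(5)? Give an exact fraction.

310/363

s(1) = 5/(3 + 5) = 5/8.
s(2) = 5/(5/8 + 5) = 8/9.
s(3) = 5/(8/9 + 5) = 45/53.
s(4) = 5/(45/53 + 5) = 53/62.
s(5) = 5/(53/62 + 5) = 310/363.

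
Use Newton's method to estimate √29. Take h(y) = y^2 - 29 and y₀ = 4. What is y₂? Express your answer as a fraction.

h'(y) = 2y.
h(4) = -13, h'(4) = 8, so y₁ = 4 - (-13)/8 = 45/8.
h(45/8) = 169/64, h'(45/8) = 45/4, so y₂ = (45/8) - (169/64)/(45/4) = 3881/720.

3881/720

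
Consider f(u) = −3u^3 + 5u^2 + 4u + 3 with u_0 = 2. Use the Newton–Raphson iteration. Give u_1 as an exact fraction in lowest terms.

f'(u) = −9u^2 + 10u + 4.
f(2) = 7, f'(2) = −12, so u_1 = 2 − 7/(−12) = 31/12.

31/12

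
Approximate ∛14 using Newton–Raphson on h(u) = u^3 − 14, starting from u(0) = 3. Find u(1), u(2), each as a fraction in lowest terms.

u(1) = 68/27, u(2) = 452213/187272

h'(u) = 3u^2.
h(3) = 13, h'(3) = 27, so u(1) = 3 − 13/27 = 68/27.
h(68/27) = 38870/19683, h'(68/27) = 4624/243, so u(2) = (68/27) − (38870/19683)/(4624/243) = 452213/187272.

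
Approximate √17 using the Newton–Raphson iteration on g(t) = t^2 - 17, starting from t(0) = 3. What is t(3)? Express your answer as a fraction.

g'(t) = 2t.
g(3) = -8, g'(3) = 6, so t(1) = 3 - (-8)/6 = 13/3.
g(13/3) = 16/9, g'(13/3) = 26/3, so t(2) = (13/3) - (16/9)/(26/3) = 161/39.
g(161/39) = 64/1521, g'(161/39) = 322/39, so t(3) = (161/39) - (64/1521)/(322/39) = 25889/6279.

25889/6279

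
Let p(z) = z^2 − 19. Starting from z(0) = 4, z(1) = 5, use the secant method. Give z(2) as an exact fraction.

13/3

p(4) = −3, p(5) = 6. z(2) = 5 − 6·(5 − 4)/(6 − (−3)) = 13/3.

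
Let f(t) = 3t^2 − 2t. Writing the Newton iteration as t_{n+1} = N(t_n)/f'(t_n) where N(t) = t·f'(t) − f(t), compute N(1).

f'(t) = 6t − 2.
N(t) = t·f'(t) − f(t) = t·(6t − 2) − (3t^2 − 2t) = 3t^2.
N(1) = 3.

3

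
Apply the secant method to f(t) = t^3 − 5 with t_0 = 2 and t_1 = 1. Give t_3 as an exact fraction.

443/247

f(2) = 3, f(1) = −4. t_2 = 1 − (−4)·(1 − 2)/((−4) − 3) = 11/7.
f(1) = −4, f(11/7) = −384/343. t_3 = (11/7) − (−384/343)·((11/7) − 1)/((−384/343) − (−4)) = 443/247.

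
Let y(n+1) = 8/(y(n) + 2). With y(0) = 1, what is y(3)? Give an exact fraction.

y(1) = 8/(1 + 2) = 8/3.
y(2) = 8/(8/3 + 2) = 12/7.
y(3) = 8/(12/7 + 2) = 28/13.

28/13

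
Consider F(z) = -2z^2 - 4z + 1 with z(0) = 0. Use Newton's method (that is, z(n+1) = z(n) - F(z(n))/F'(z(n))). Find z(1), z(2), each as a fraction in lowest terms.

F'(z) = -4z - 4.
F(0) = 1, F'(0) = -4, so z(1) = 0 - 1/(-4) = 1/4.
F(1/4) = -1/8, F'(1/4) = -5, so z(2) = (1/4) - (-1/8)/(-5) = 9/40.

z(1) = 1/4, z(2) = 9/40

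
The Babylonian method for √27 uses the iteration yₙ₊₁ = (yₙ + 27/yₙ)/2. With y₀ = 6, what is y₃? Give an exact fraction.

56451/10864

y₁ = (6 + 27/6)/2 = 21/4.
y₂ = (21/4 + 27/(21/4))/2 = 291/56.
y₃ = (291/56 + 27/(291/56))/2 = 56451/10864.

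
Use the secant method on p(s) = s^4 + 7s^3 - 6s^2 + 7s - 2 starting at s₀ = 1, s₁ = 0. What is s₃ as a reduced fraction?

p(1) = 7, p(0) = -2. s₂ = 0 - (-2)·(0 - 1)/((-2) - 7) = 2/9.
p(0) = -2, p(2/9) = -4340/6561. s₃ = (2/9) - (-4340/6561)·((2/9) - 0)/((-4340/6561) - (-2)) = 1458/4391.

1458/4391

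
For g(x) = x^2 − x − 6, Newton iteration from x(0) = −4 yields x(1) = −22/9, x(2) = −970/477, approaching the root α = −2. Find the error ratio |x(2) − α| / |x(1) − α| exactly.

4/53

x(1) − α = −22/9 − (−2) = −22/9 + 2 = −4/9, so |x(1) − α| = 4/9.
x(2) − α = −970/477 − (−2) = −970/477 + 2 = −16/477, so |x(2) − α| = 16/477.
Ratio = (16/477) / (4/9) = 4/53.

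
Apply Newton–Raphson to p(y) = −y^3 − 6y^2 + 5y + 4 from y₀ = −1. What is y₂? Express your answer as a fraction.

p'(y) = −3y^2 − 12y + 5.
p(−1) = −6, p'(−1) = 14, so y₁ = (−1) − (−6)/14 = −4/7.
p(−4/7) = −216/343, p'(−4/7) = 533/49, so y₂ = (−4/7) − (−216/343)/(533/49) = −1916/3731.

−1916/3731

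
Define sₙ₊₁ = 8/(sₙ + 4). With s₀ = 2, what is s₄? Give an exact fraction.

s₁ = 8/(2 + 4) = 4/3.
s₂ = 8/(4/3 + 4) = 3/2.
s₃ = 8/(3/2 + 4) = 16/11.
s₄ = 8/(16/11 + 4) = 22/15.

22/15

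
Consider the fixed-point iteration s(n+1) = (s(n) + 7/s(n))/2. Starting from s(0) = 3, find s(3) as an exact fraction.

32257/12192

s(1) = (3 + 7/3)/2 = 8/3.
s(2) = (8/3 + 7/(8/3))/2 = 127/48.
s(3) = (127/48 + 7/(127/48))/2 = 32257/12192.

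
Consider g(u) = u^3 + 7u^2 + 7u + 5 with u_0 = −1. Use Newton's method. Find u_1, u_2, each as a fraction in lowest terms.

g'(u) = 3u^2 + 14u + 7.
g(−1) = 4, g'(−1) = −4, so u_1 = (−1) − 4/(−4) = 0.
g(0) = 5, g'(0) = 7, so u_2 = 0 − 5/7 = −5/7.

u_1 = 0, u_2 = −5/7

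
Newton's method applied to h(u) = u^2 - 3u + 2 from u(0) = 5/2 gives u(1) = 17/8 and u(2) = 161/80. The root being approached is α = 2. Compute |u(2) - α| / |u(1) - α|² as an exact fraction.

4/5

u(1) - α = 17/8 - 2 = 1/8, so |u(1) - α| = 1/8.
u(2) - α = 161/80 - 2 = 1/80, so |u(2) - α| = 1/80.
|u(1) - α|² = 1/64.
Ratio = (1/80) / (1/64) = 4/5.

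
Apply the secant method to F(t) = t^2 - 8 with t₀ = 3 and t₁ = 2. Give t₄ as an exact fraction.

F(3) = 1, F(2) = -4. t₂ = 2 - (-4)·(2 - 3)/((-4) - 1) = 14/5.
F(2) = -4, F(14/5) = -4/25. t₃ = (14/5) - (-4/25)·((14/5) - 2)/((-4/25) - (-4)) = 17/6.
F(14/5) = -4/25, F(17/6) = 1/36. t₄ = (17/6) - (1/36)·((17/6) - (14/5))/((1/36) - (-4/25)) = 478/169.

478/169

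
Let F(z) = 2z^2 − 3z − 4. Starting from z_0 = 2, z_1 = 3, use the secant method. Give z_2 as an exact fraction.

F(2) = −2, F(3) = 5. z_2 = 3 − 5·(3 − 2)/(5 − (−2)) = 16/7.

16/7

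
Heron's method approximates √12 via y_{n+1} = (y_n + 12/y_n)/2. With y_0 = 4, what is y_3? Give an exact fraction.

18817/5432

y_1 = (4 + 12/4)/2 = 7/2.
y_2 = (7/2 + 12/(7/2))/2 = 97/28.
y_3 = (97/28 + 12/(97/28))/2 = 18817/5432.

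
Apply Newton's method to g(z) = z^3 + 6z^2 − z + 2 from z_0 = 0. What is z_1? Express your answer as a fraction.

2

g'(z) = 3z^2 + 12z − 1.
g(0) = 2, g'(0) = −1, so z_1 = 0 − 2/(−1) = 2.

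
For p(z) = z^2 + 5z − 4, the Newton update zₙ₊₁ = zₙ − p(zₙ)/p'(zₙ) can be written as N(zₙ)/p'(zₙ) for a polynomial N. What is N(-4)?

p'(z) = 2z + 5.
N(z) = z·p'(z) − p(z) = z·(2z + 5) − (z^2 + 5z − 4) = z^2 + 4.
N(-4) = 20.

20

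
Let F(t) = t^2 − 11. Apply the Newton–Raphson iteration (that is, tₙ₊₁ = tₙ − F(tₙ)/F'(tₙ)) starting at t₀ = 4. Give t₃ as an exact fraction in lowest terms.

F'(t) = 2t.
F(4) = 5, F'(4) = 8, so t₁ = 4 − 5/8 = 27/8.
F(27/8) = 25/64, F'(27/8) = 27/4, so t₂ = (27/8) − (25/64)/(27/4) = 1433/432.
F(1433/432) = 625/186624, F'(1433/432) = 1433/216, so t₃ = (1433/432) − (625/186624)/(1433/216) = 4106353/1238112.

4106353/1238112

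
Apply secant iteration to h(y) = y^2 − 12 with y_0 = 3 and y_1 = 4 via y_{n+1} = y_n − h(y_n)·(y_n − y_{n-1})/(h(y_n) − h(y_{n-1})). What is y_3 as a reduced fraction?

h(3) = −3, h(4) = 4. y_2 = 4 − 4·(4 − 3)/(4 − (−3)) = 24/7.
h(4) = 4, h(24/7) = −12/49. y_3 = (24/7) − (−12/49)·((24/7) − 4)/((−12/49) − 4) = 45/13.

45/13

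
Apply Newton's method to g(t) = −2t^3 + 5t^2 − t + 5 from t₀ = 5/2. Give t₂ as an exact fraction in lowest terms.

g'(t) = −6t^2 + 10t − 1.
g(5/2) = 5/2, g'(5/2) = −27/2, so t₁ = (5/2) − (5/2)/(−27/2) = 145/54.
g(145/54) = −7000/19683, g'(145/54) = −8461/486, so t₂ = (145/54) − (−7000/19683)/(−8461/486) = 3652535/1370682.

3652535/1370682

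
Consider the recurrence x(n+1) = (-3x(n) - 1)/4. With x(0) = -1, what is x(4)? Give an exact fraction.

x(1) = (-3·(-1) - 1)/4 = 1/2.
x(2) = (-3·(1/2) - 1)/4 = -5/8.
x(3) = (-3·(-5/8) - 1)/4 = 7/32.
x(4) = (-3·(7/32) - 1)/4 = -53/128.

-53/128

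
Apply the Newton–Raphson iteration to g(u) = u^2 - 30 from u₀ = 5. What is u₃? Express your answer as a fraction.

116161/21208

g'(u) = 2u.
g(5) = -5, g'(5) = 10, so u₁ = 5 - (-5)/10 = 11/2.
g(11/2) = 1/4, g'(11/2) = 11, so u₂ = (11/2) - (1/4)/11 = 241/44.
g(241/44) = 1/1936, g'(241/44) = 241/22, so u₃ = (241/44) - (1/1936)/(241/22) = 116161/21208.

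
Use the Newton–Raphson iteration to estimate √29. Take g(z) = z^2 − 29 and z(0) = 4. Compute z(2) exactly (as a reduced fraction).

g'(z) = 2z.
g(4) = −13, g'(4) = 8, so z(1) = 4 − (−13)/8 = 45/8.
g(45/8) = 169/64, g'(45/8) = 45/4, so z(2) = (45/8) − (169/64)/(45/4) = 3881/720.

3881/720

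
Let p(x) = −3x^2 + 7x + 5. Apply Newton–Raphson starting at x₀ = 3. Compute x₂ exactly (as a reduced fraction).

p'(x) = −6x + 7.
p(3) = −1, p'(3) = −11, so x₁ = 3 − (−1)/(−11) = 32/11.
p(32/11) = −3/121, p'(32/11) = −115/11, so x₂ = (32/11) − (−3/121)/(−115/11) = 3677/1265.

3677/1265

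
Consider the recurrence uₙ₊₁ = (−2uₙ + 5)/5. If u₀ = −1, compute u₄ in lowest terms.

u₁ = (−2·(−1) + 5)/5 = 7/5.
u₂ = (−2·(7/5) + 5)/5 = 11/25.
u₃ = (−2·(11/25) + 5)/5 = 103/125.
u₄ = (−2·(103/125) + 5)/5 = 419/625.

419/625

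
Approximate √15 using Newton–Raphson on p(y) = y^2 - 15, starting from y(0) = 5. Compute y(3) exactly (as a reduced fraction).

1921/496

p'(y) = 2y.
p(5) = 10, p'(5) = 10, so y(1) = 5 - 10/10 = 4.
p(4) = 1, p'(4) = 8, so y(2) = 4 - 1/8 = 31/8.
p(31/8) = 1/64, p'(31/8) = 31/4, so y(3) = (31/8) - (1/64)/(31/4) = 1921/496.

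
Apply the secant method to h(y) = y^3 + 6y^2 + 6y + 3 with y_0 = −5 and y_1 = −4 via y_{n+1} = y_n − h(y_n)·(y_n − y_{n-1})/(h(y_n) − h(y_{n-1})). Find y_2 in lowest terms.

−63/13

h(−5) = −2, h(−4) = 11. y_2 = (−4) − 11·((−4) − (−5))/(11 − (−2)) = −63/13.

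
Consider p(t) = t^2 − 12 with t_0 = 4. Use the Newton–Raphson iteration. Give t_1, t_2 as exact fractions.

p'(t) = 2t.
p(4) = 4, p'(4) = 8, so t_1 = 4 − 4/8 = 7/2.
p(7/2) = 1/4, p'(7/2) = 7, so t_2 = (7/2) − (1/4)/7 = 97/28.

t_1 = 7/2, t_2 = 97/28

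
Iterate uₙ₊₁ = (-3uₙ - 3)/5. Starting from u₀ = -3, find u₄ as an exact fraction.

-447/625

u₁ = (-3·(-3) - 3)/5 = 6/5.
u₂ = (-3·(6/5) - 3)/5 = -33/25.
u₃ = (-3·(-33/25) - 3)/5 = 24/125.
u₄ = (-3·(24/125) - 3)/5 = -447/625.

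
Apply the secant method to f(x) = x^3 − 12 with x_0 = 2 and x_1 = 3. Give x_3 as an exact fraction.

f(2) = −4, f(3) = 15. x_2 = 3 − 15·(3 − 2)/(15 − (−4)) = 42/19.
f(3) = 15, f(42/19) = −8220/6859. x_3 = (42/19) − (−8220/6859)·((42/19) − 3)/((−8220/6859) − 15) = 5602/2469.

5602/2469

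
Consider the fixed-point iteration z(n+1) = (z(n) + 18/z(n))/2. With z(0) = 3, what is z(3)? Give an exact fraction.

577/136

z(1) = (3 + 18/3)/2 = 9/2.
z(2) = (9/2 + 18/(9/2))/2 = 17/4.
z(3) = (17/4 + 18/(17/4))/2 = 577/136.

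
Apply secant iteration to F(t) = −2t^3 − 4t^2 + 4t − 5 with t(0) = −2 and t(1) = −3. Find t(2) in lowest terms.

−41/14

F(−2) = −13, F(−3) = 1. t(2) = (−3) − 1·((−3) − (−2))/(1 − (−13)) = −41/14.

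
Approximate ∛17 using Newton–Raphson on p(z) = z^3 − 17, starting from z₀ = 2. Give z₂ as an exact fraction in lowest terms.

p'(z) = 3z^2.
p(2) = −9, p'(2) = 12, so z₁ = 2 − (−9)/12 = 11/4.
p(11/4) = 243/64, p'(11/4) = 363/16, so z₂ = (11/4) − (243/64)/(363/16) = 625/242.

625/242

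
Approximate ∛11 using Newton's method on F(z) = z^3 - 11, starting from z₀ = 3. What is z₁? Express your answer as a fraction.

F'(z) = 3z^2.
F(3) = 16, F'(3) = 27, so z₁ = 3 - 16/27 = 65/27.

65/27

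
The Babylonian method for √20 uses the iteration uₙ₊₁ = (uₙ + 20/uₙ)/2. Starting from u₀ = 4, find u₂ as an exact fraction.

161/36

u₁ = (4 + 20/4)/2 = 9/2.
u₂ = (9/2 + 20/(9/2))/2 = 161/36.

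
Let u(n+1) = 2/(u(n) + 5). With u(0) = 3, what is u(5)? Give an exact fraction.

1214/3261

u(1) = 2/(3 + 5) = 1/4.
u(2) = 2/(1/4 + 5) = 8/21.
u(3) = 2/(8/21 + 5) = 42/113.
u(4) = 2/(42/113 + 5) = 226/607.
u(5) = 2/(226/607 + 5) = 1214/3261.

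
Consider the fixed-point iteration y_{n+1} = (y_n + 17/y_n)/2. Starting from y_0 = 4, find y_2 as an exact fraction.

y_1 = (4 + 17/4)/2 = 33/8.
y_2 = (33/8 + 17/(33/8))/2 = 2177/528.

2177/528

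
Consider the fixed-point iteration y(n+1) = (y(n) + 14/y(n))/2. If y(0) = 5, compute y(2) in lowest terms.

2921/780

y(1) = (5 + 14/5)/2 = 39/10.
y(2) = (39/10 + 14/(39/10))/2 = 2921/780.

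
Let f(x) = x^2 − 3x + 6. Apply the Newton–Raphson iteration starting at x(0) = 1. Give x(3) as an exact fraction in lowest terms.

67/119

f'(x) = 2x − 3.
f(1) = 4, f'(1) = −1, so x(1) = 1 − 4/(−1) = 5.
f(5) = 16, f'(5) = 7, so x(2) = 5 − 16/7 = 19/7.
f(19/7) = 256/49, f'(19/7) = 17/7, so x(3) = (19/7) − (256/49)/(17/7) = 67/119.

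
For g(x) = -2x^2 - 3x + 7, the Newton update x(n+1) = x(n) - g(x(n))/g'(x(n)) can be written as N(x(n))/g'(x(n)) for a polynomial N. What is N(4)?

g'(x) = -4x - 3.
N(x) = x·g'(x) - g(x) = x·(-4x - 3) - (-2x^2 - 3x + 7) = -2x^2 - 7.
N(4) = -39.

-39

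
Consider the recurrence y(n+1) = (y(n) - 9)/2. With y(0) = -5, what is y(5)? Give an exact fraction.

-71/8

y(1) = ((-5) - 9)/2 = -7.
y(2) = ((-7) - 9)/2 = -8.
y(3) = ((-8) - 9)/2 = -17/2.
y(4) = ((-17/2) - 9)/2 = -35/4.
y(5) = ((-35/4) - 9)/2 = -71/8.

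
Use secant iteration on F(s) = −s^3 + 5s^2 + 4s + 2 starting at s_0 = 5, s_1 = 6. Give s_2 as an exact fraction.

91/16

F(5) = 22, F(6) = −10. s_2 = 6 − (−10)·(6 − 5)/((−10) − 22) = 91/16.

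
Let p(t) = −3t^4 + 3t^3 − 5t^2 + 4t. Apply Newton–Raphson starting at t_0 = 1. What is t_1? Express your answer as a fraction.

p'(t) = −12t^3 + 9t^2 − 10t + 4.
p(1) = −1, p'(1) = −9, so t_1 = 1 − (−1)/(−9) = 8/9.

8/9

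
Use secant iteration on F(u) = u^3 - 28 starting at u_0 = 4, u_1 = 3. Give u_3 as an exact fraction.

113260/37297

F(4) = 36, F(3) = -1. u_2 = 3 - (-1)·(3 - 4)/((-1) - 36) = 112/37.
F(3) = -1, F(112/37) = -13356/50653. u_3 = (112/37) - (-13356/50653)·((112/37) - 3)/((-13356/50653) - (-1)) = 113260/37297.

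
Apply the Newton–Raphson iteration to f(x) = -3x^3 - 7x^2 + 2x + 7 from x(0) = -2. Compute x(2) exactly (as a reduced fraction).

-254/119

f'(x) = -9x^2 - 14x + 2.
f(-2) = -1, f'(-2) = -6, so x(1) = (-2) - (-1)/(-6) = -13/6.
f(-13/6) = 23/72, f'(-13/6) = -119/12, so x(2) = (-13/6) - (23/72)/(-119/12) = -254/119.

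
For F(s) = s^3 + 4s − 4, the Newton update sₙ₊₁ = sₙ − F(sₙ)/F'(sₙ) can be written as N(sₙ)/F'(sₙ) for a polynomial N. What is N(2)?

20

F'(s) = 3s^2 + 4.
N(s) = s·F'(s) − F(s) = s·(3s^2 + 4) − (s^3 + 4s − 4) = 2s^3 + 4.
N(2) = 20.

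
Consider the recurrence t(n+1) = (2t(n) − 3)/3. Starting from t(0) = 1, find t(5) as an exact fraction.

−601/243

t(1) = (2·1 − 3)/3 = −1/3.
t(2) = (2·(−1/3) − 3)/3 = −11/9.
t(3) = (2·(−11/9) − 3)/3 = −49/27.
t(4) = (2·(−49/27) − 3)/3 = −179/81.
t(5) = (2·(−179/81) − 3)/3 = −601/243.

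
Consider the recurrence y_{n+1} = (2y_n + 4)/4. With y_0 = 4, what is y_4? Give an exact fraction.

17/8

y_1 = (2·4 + 4)/4 = 3.
y_2 = (2·3 + 4)/4 = 5/2.
y_3 = (2·(5/2) + 4)/4 = 9/4.
y_4 = (2·(9/4) + 4)/4 = 17/8.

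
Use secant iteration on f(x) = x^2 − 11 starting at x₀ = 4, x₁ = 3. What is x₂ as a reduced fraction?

f(4) = 5, f(3) = −2. x₂ = 3 − (−2)·(3 − 4)/((−2) − 5) = 23/7.

23/7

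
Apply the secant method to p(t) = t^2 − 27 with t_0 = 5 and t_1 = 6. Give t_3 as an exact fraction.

213/41

p(5) = −2, p(6) = 9. t_2 = 6 − 9·(6 − 5)/(9 − (−2)) = 57/11.
p(6) = 9, p(57/11) = −18/121. t_3 = (57/11) − (−18/121)·((57/11) − 6)/((−18/121) − 9) = 213/41.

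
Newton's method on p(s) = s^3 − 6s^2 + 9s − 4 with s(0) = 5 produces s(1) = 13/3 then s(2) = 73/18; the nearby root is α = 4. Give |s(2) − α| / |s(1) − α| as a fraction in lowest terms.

1/6

s(1) − α = 13/3 − 4 = 1/3, so |s(1) − α| = 1/3.
s(2) − α = 73/18 − 4 = 1/18, so |s(2) − α| = 1/18.
Ratio = (1/18) / (1/3) = 1/6.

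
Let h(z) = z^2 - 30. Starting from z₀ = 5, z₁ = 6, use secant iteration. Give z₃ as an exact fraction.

115/21

h(5) = -5, h(6) = 6. z₂ = 6 - 6·(6 - 5)/(6 - (-5)) = 60/11.
h(6) = 6, h(60/11) = -30/121. z₃ = (60/11) - (-30/121)·((60/11) - 6)/((-30/121) - 6) = 115/21.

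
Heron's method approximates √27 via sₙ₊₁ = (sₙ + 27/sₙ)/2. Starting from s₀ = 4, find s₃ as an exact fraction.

25575217/4921952

s₁ = (4 + 27/4)/2 = 43/8.
s₂ = (43/8 + 27/(43/8))/2 = 3577/688.
s₃ = (3577/688 + 27/(3577/688))/2 = 25575217/4921952.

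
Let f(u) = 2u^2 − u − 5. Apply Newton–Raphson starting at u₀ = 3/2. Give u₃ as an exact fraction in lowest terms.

f'(u) = 4u − 1.
f(3/2) = −2, f'(3/2) = 5, so u₁ = (3/2) − (−2)/5 = 19/10.
f(19/10) = 8/25, f'(19/10) = 33/5, so u₂ = (19/10) − (8/25)/(33/5) = 611/330.
f(611/330) = 128/27225, f'(611/330) = 1057/165, so u₃ = (611/330) − (128/27225)/(1057/165) = 645571/348810.

645571/348810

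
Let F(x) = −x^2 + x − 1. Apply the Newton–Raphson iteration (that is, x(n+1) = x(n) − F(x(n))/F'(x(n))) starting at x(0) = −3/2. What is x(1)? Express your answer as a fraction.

F'(x) = −2x + 1.
F(−3/2) = −19/4, F'(−3/2) = 4, so x(1) = (−3/2) − (−19/4)/4 = −5/16.

−5/16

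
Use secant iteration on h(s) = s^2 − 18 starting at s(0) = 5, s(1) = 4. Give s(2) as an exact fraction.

h(5) = 7, h(4) = −2. s(2) = 4 − (−2)·(4 − 5)/((−2) − 7) = 38/9.

38/9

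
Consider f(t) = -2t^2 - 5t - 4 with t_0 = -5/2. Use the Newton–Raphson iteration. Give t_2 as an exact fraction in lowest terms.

f'(t) = -4t - 5.
f(-5/2) = -4, f'(-5/2) = 5, so t_1 = (-5/2) - (-4)/5 = -17/10.
f(-17/10) = -32/25, f'(-17/10) = 9/5, so t_2 = (-17/10) - (-32/25)/(9/5) = -89/90.

-89/90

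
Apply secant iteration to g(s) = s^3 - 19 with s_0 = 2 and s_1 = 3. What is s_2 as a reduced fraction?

g(2) = -11, g(3) = 8. s_2 = 3 - 8·(3 - 2)/(8 - (-11)) = 49/19.

49/19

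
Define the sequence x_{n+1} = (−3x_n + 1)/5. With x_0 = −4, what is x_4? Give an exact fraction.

−256/625

x_1 = (−3·(−4) + 1)/5 = 13/5.
x_2 = (−3·(13/5) + 1)/5 = −34/25.
x_3 = (−3·(−34/25) + 1)/5 = 127/125.
x_4 = (−3·(127/125) + 1)/5 = −256/625.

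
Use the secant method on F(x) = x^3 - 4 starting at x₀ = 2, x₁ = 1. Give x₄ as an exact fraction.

744241/471409

F(2) = 4, F(1) = -3. x₂ = 1 - (-3)·(1 - 2)/((-3) - 4) = 10/7.
F(1) = -3, F(10/7) = -372/343. x₃ = (10/7) - (-372/343)·((10/7) - 1)/((-372/343) - (-3)) = 122/73.
F(10/7) = -372/343, F(122/73) = 259780/389017. x₄ = (122/73) - (259780/389017)·((122/73) - (10/7))/((259780/389017) - (-372/343)) = 744241/471409.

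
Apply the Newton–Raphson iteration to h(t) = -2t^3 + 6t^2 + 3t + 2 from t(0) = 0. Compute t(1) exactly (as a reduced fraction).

-2/3

h'(t) = -6t^2 + 12t + 3.
h(0) = 2, h'(0) = 3, so t(1) = 0 - 2/3 = -2/3.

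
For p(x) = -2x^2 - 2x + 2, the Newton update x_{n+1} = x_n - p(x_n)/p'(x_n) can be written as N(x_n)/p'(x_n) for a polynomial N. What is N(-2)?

-10

p'(x) = -4x - 2.
N(x) = x·p'(x) - p(x) = x·(-4x - 2) - (-2x^2 - 2x + 2) = -2x^2 - 2.
N(-2) = -10.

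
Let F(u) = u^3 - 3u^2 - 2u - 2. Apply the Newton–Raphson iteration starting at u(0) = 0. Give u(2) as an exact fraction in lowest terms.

-3/7

F'(u) = 3u^2 - 6u - 2.
F(0) = -2, F'(0) = -2, so u(1) = 0 - (-2)/(-2) = -1.
F(-1) = -4, F'(-1) = 7, so u(2) = (-1) - (-4)/7 = -3/7.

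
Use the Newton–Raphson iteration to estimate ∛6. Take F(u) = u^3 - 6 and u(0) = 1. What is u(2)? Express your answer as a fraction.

593/288

F'(u) = 3u^2.
F(1) = -5, F'(1) = 3, so u(1) = 1 - (-5)/3 = 8/3.
F(8/3) = 350/27, F'(8/3) = 64/3, so u(2) = (8/3) - (350/27)/(64/3) = 593/288.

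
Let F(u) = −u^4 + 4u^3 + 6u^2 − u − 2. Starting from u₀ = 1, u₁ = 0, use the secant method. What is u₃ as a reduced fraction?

128/47

F(1) = 6, F(0) = −2. u₂ = 0 − (−2)·(0 − 1)/((−2) − 6) = 1/4.
F(0) = −2, F(1/4) = −465/256. u₃ = (1/4) − (−465/256)·((1/4) − 0)/((−465/256) − (−2)) = 128/47.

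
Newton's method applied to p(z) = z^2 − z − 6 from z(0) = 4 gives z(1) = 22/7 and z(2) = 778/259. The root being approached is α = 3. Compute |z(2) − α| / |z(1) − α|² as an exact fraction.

z(1) − α = 22/7 − 3 = 1/7, so |z(1) − α| = 1/7.
z(2) − α = 778/259 − 3 = 1/259, so |z(2) − α| = 1/259.
|z(1) − α|² = 1/49.
Ratio = (1/259) / (1/49) = 7/37.

7/37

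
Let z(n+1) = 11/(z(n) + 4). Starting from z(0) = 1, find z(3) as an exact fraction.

z(1) = 11/(1 + 4) = 11/5.
z(2) = 11/(11/5 + 4) = 55/31.
z(3) = 11/(55/31 + 4) = 341/179.

341/179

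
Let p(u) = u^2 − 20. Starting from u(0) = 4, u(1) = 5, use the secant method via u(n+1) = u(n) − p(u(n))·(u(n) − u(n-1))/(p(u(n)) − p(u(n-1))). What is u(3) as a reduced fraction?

76/17

p(4) = −4, p(5) = 5. u(2) = 5 − 5·(5 − 4)/(5 − (−4)) = 40/9.
p(5) = 5, p(40/9) = −20/81. u(3) = (40/9) − (−20/81)·((40/9) − 5)/((−20/81) − 5) = 76/17.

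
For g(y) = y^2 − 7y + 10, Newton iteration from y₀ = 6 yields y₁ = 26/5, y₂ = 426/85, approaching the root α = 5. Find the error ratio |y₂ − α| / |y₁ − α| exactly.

y₁ − α = 26/5 − 5 = 1/5, so |y₁ − α| = 1/5.
y₂ − α = 426/85 − 5 = 1/85, so |y₂ − α| = 1/85.
Ratio = (1/85) / (1/5) = 1/17.

1/17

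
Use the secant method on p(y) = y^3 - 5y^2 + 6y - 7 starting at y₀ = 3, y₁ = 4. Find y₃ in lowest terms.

3300/841

p(3) = -7, p(4) = 1. y₂ = 4 - 1·(4 - 3)/(1 - (-7)) = 31/8.
p(4) = 1, p(31/8) = -329/512. y₃ = (31/8) - (-329/512)·((31/8) - 4)/((-329/512) - 1) = 3300/841.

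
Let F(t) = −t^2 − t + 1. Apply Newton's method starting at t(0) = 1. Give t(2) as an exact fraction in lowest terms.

F'(t) = −2t − 1.
F(1) = −1, F'(1) = −3, so t(1) = 1 − (−1)/(−3) = 2/3.
F(2/3) = −1/9, F'(2/3) = −7/3, so t(2) = (2/3) − (−1/9)/(−7/3) = 13/21.

13/21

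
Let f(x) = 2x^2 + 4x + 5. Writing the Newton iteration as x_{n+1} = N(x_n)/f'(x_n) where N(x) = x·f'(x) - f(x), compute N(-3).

13

f'(x) = 4x + 4.
N(x) = x·f'(x) - f(x) = x·(4x + 4) - (2x^2 + 4x + 5) = 2x^2 - 5.
N(-3) = 13.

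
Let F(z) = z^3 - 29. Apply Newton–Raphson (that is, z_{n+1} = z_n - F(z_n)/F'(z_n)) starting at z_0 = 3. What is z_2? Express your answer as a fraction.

F'(z) = 3z^2.
F(3) = -2, F'(3) = 27, so z_1 = 3 - (-2)/27 = 83/27.
F(83/27) = 980/19683, F'(83/27) = 6889/243, so z_2 = (83/27) - (980/19683)/(6889/243) = 1714381/558009.

1714381/558009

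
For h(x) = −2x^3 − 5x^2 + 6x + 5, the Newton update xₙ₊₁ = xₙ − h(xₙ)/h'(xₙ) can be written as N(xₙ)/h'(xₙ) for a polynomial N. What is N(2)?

h'(x) = −6x^2 − 10x + 6.
N(x) = x·h'(x) − h(x) = x·(−6x^2 − 10x + 6) − (−2x^3 − 5x^2 + 6x + 5) = −4x^3 − 5x^2 − 5.
N(2) = −57.

−57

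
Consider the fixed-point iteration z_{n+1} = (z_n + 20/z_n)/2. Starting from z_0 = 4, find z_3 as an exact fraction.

51841/11592

z_1 = (4 + 20/4)/2 = 9/2.
z_2 = (9/2 + 20/(9/2))/2 = 161/36.
z_3 = (161/36 + 20/(161/36))/2 = 51841/11592.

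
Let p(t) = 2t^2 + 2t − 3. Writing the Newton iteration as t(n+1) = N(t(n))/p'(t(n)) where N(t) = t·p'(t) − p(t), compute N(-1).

5

p'(t) = 4t + 2.
N(t) = t·p'(t) − p(t) = t·(4t + 2) − (2t^2 + 2t − 3) = 2t^2 + 3.
N(-1) = 5.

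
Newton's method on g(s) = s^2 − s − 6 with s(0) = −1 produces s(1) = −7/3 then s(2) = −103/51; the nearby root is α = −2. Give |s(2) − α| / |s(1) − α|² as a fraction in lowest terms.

s(1) − α = −7/3 − (−2) = −7/3 + 2 = −1/3, so |s(1) − α| = 1/3.
s(2) − α = −103/51 − (−2) = −103/51 + 2 = −1/51, so |s(2) − α| = 1/51.
|s(1) − α|² = 1/9.
Ratio = (1/51) / (1/9) = 3/17.

3/17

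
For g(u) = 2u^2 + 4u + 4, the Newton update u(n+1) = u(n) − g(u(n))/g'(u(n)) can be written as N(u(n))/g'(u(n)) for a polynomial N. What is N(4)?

28

g'(u) = 4u + 4.
N(u) = u·g'(u) − g(u) = u·(4u + 4) − (2u^2 + 4u + 4) = 2u^2 − 4.
N(4) = 28.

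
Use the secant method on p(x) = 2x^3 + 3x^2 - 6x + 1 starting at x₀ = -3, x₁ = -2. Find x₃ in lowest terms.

p(-3) = -8, p(-2) = 9. x₂ = (-2) - 9·((-2) - (-3))/(9 - (-8)) = -43/17.
p(-2) = 9, p(-43/17) = 14760/4913. x₃ = (-43/17) - (14760/4913)·((-43/17) - (-2))/((14760/4913) - 9) = -3049/1091.

-3049/1091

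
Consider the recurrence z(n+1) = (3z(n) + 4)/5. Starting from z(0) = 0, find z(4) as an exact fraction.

z(1) = (3·0 + 4)/5 = 4/5.
z(2) = (3·(4/5) + 4)/5 = 32/25.
z(3) = (3·(32/25) + 4)/5 = 196/125.
z(4) = (3·(196/125) + 4)/5 = 1088/625.

1088/625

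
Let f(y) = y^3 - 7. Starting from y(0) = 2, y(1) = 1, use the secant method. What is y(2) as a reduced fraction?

13/7

f(2) = 1, f(1) = -6. y(2) = 1 - (-6)·(1 - 2)/((-6) - 1) = 13/7.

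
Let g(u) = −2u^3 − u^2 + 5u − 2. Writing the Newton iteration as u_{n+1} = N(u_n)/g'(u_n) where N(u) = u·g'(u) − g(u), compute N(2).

−34

g'(u) = −6u^2 − 2u + 5.
N(u) = u·g'(u) − g(u) = u·(−6u^2 − 2u + 5) − (−2u^3 − u^2 + 5u − 2) = −4u^3 − u^2 + 2.
N(2) = −34.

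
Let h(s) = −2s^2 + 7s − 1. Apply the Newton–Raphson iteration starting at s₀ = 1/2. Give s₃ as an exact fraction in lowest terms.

h'(s) = −4s + 7.
h(1/2) = 2, h'(1/2) = 5, so s₁ = (1/2) − 2/5 = 1/10.
h(1/10) = −8/25, h'(1/10) = 33/5, so s₂ = (1/10) − (−8/25)/(33/5) = 49/330.
h(49/330) = −128/27225, h'(49/330) = 1057/165, so s₃ = (49/330) − (−128/27225)/(1057/165) = 52049/348810.

52049/348810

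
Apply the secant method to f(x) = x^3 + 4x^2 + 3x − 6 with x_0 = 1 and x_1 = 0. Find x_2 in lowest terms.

f(1) = 2, f(0) = −6. x_2 = 0 − (−6)·(0 − 1)/((−6) − 2) = 3/4.

3/4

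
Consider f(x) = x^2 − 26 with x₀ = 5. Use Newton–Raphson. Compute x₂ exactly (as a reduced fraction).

f'(x) = 2x.
f(5) = −1, f'(5) = 10, so x₁ = 5 − (−1)/10 = 51/10.
f(51/10) = 1/100, f'(51/10) = 51/5, so x₂ = (51/10) − (1/100)/(51/5) = 5201/1020.

5201/1020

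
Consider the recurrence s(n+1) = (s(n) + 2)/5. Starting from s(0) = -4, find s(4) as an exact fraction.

s(1) = ((-4) + 2)/5 = -2/5.
s(2) = ((-2/5) + 2)/5 = 8/25.
s(3) = ((8/25) + 2)/5 = 58/125.
s(4) = ((58/125) + 2)/5 = 308/625.

308/625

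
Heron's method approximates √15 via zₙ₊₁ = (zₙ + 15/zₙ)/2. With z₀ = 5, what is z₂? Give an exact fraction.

z₁ = (5 + 15/5)/2 = 4.
z₂ = (4 + 15/4)/2 = 31/8.

31/8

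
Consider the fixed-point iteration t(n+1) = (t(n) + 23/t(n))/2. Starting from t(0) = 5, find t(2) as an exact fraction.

1151/240

t(1) = (5 + 23/5)/2 = 24/5.
t(2) = (24/5 + 23/(24/5))/2 = 1151/240.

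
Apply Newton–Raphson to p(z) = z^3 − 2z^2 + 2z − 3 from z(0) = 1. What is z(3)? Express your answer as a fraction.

81663/42313

p'(z) = 3z^2 − 4z + 2.
p(1) = −2, p'(1) = 1, so z(1) = 1 − (−2)/1 = 3.
p(3) = 12, p'(3) = 17, so z(2) = 3 − 12/17 = 39/17.
p(39/17) = 15408/4913, p'(39/17) = 2489/289, so z(3) = (39/17) − (15408/4913)/(2489/289) = 81663/42313.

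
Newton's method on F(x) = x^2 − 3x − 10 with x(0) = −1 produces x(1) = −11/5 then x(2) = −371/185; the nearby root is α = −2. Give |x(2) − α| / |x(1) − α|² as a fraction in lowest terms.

5/37

x(1) − α = −11/5 − (−2) = −11/5 + 2 = −1/5, so |x(1) − α| = 1/5.
x(2) − α = −371/185 − (−2) = −371/185 + 2 = −1/185, so |x(2) − α| = 1/185.
|x(1) − α|² = 1/25.
Ratio = (1/185) / (1/25) = 5/37.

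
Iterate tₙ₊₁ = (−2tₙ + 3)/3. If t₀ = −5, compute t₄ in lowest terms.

t₁ = (−2·(−5) + 3)/3 = 13/3.
t₂ = (−2·(13/3) + 3)/3 = −17/9.
t₃ = (−2·(−17/9) + 3)/3 = 61/27.
t₄ = (−2·(61/27) + 3)/3 = −41/81.

−41/81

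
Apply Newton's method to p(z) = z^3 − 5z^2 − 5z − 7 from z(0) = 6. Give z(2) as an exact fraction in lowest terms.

5220523/866751

p'(z) = 3z^2 − 10z − 5.
p(6) = −1, p'(6) = 43, so z(1) = 6 − (−1)/43 = 259/43.
p(259/43) = 560/79507, p'(259/43) = 80628/1849, so z(2) = (259/43) − (560/79507)/(80628/1849) = 5220523/866751.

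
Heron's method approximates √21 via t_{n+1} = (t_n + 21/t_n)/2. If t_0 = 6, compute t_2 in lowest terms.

t_1 = (6 + 21/6)/2 = 19/4.
t_2 = (19/4 + 21/(19/4))/2 = 697/152.

697/152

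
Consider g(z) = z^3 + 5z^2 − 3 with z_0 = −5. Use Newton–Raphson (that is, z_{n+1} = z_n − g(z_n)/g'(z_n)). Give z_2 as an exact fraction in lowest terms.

g'(z) = 3z^2 + 10z.
g(−5) = −3, g'(−5) = 25, so z_1 = (−5) − (−3)/25 = −122/25.
g(−122/25) = −2223/15625, g'(−122/25) = 14152/625, so z_2 = (−122/25) − (−2223/15625)/(14152/625) = −1724321/353800.

−1724321/353800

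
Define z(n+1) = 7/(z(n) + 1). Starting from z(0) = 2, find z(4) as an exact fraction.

z(1) = 7/(2 + 1) = 7/3.
z(2) = 7/(7/3 + 1) = 21/10.
z(3) = 7/(21/10 + 1) = 70/31.
z(4) = 7/(70/31 + 1) = 217/101.

217/101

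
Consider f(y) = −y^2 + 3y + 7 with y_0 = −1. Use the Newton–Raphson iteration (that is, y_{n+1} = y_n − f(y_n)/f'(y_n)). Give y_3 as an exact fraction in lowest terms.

−225296/146165

f'(y) = −2y + 3.
f(−1) = 3, f'(−1) = 5, so y_1 = (−1) − 3/5 = −8/5.
f(−8/5) = −9/25, f'(−8/5) = 31/5, so y_2 = (−8/5) − (−9/25)/(31/5) = −239/155.
f(−239/155) = −81/24025, f'(−239/155) = 943/155, so y_3 = (−239/155) − (−81/24025)/(943/155) = −225296/146165.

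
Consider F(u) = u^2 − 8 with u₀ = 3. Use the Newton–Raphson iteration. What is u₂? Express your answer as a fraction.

F'(u) = 2u.
F(3) = 1, F'(3) = 6, so u₁ = 3 − 1/6 = 17/6.
F(17/6) = 1/36, F'(17/6) = 17/3, so u₂ = (17/6) − (1/36)/(17/3) = 577/204.

577/204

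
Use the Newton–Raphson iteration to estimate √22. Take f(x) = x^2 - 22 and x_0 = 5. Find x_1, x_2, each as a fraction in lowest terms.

x_1 = 47/10, x_2 = 4409/940

f'(x) = 2x.
f(5) = 3, f'(5) = 10, so x_1 = 5 - 3/10 = 47/10.
f(47/10) = 9/100, f'(47/10) = 47/5, so x_2 = (47/10) - (9/100)/(47/5) = 4409/940.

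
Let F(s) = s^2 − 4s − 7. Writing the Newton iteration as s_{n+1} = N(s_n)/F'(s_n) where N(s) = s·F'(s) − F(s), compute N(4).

23

F'(s) = 2s − 4.
N(s) = s·F'(s) − F(s) = s·(2s − 4) − (s^2 − 4s − 7) = s^2 + 7.
N(4) = 23.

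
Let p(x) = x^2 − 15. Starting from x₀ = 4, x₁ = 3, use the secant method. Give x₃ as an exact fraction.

p(4) = 1, p(3) = −6. x₂ = 3 − (−6)·(3 − 4)/((−6) − 1) = 27/7.
p(3) = −6, p(27/7) = −6/49. x₃ = (27/7) − (−6/49)·((27/7) − 3)/((−6/49) − (−6)) = 31/8.

31/8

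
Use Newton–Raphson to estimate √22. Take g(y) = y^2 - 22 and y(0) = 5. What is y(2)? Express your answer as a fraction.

g'(y) = 2y.
g(5) = 3, g'(5) = 10, so y(1) = 5 - 3/10 = 47/10.
g(47/10) = 9/100, g'(47/10) = 47/5, so y(2) = (47/10) - (9/100)/(47/5) = 4409/940.

4409/940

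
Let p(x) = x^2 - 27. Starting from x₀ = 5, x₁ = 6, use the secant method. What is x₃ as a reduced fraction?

213/41

p(5) = -2, p(6) = 9. x₂ = 6 - 9·(6 - 5)/(9 - (-2)) = 57/11.
p(6) = 9, p(57/11) = -18/121. x₃ = (57/11) - (-18/121)·((57/11) - 6)/((-18/121) - 9) = 213/41.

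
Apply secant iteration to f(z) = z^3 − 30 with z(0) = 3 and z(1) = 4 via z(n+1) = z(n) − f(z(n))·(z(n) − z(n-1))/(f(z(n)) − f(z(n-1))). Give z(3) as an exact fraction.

f(3) = −3, f(4) = 34. z(2) = 4 − 34·(4 − 3)/(34 − (−3)) = 114/37.
f(4) = 34, f(114/37) = −38046/50653. z(3) = (114/37) − (−38046/50653)·((114/37) − 4)/((−38046/50653) − 34) = 80271/25886.

80271/25886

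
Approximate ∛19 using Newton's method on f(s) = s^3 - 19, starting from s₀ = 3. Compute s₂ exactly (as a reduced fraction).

1152011/431649

f'(s) = 3s^2.
f(3) = 8, f'(3) = 27, so s₁ = 3 - 8/27 = 73/27.
f(73/27) = 15040/19683, f'(73/27) = 5329/243, so s₂ = (73/27) - (15040/19683)/(5329/243) = 1152011/431649.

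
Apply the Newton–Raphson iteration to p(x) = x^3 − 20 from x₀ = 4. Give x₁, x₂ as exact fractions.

p'(x) = 3x^2.
p(4) = 44, p'(4) = 48, so x₁ = 4 − 44/48 = 37/12.
p(37/12) = 16093/1728, p'(37/12) = 1369/48, so x₂ = (37/12) − (16093/1728)/(1369/48) = 67933/24642.

x₁ = 37/12, x₂ = 67933/24642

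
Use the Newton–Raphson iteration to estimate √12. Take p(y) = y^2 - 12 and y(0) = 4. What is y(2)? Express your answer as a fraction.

97/28

p'(y) = 2y.
p(4) = 4, p'(4) = 8, so y(1) = 4 - 4/8 = 7/2.
p(7/2) = 1/4, p'(7/2) = 7, so y(2) = (7/2) - (1/4)/7 = 97/28.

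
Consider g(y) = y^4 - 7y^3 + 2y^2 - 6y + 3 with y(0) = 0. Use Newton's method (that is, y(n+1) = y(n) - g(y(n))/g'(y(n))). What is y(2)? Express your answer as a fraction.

g'(y) = 4y^3 - 21y^2 + 4y - 6.
g(0) = 3, g'(0) = -6, so y(1) = 0 - 3/(-6) = 1/2.
g(1/2) = -5/16, g'(1/2) = -35/4, so y(2) = (1/2) - (-5/16)/(-35/4) = 13/28.

13/28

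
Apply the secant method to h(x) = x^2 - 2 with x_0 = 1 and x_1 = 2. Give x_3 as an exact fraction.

h(1) = -1, h(2) = 2. x_2 = 2 - 2·(2 - 1)/(2 - (-1)) = 4/3.
h(2) = 2, h(4/3) = -2/9. x_3 = (4/3) - (-2/9)·((4/3) - 2)/((-2/9) - 2) = 7/5.

7/5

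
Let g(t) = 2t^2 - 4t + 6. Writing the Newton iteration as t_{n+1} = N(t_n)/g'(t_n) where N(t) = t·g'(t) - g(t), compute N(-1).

-4

g'(t) = 4t - 4.
N(t) = t·g'(t) - g(t) = t·(4t - 4) - (2t^2 - 4t + 6) = 2t^2 - 6.
N(-1) = -4.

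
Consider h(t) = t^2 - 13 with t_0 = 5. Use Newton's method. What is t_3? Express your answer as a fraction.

h'(t) = 2t.
h(5) = 12, h'(5) = 10, so t_1 = 5 - 12/10 = 19/5.
h(19/5) = 36/25, h'(19/5) = 38/5, so t_2 = (19/5) - (36/25)/(38/5) = 343/95.
h(343/95) = 324/9025, h'(343/95) = 686/95, so t_3 = (343/95) - (324/9025)/(686/95) = 117487/32585.

117487/32585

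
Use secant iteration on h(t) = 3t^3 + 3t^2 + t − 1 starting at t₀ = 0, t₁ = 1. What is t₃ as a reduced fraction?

h(0) = −1, h(1) = 6. t₂ = 1 − 6·(1 − 0)/(6 − (−1)) = 1/7.
h(1) = 6, h(1/7) = −270/343. t₃ = (1/7) − (−270/343)·((1/7) − 1)/((−270/343) − 6) = 47/194.

47/194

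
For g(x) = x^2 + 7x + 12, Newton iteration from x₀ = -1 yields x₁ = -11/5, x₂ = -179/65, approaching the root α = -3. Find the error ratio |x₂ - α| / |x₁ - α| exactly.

x₁ - α = -11/5 - (-3) = -11/5 + 3 = 4/5, so |x₁ - α| = 4/5.
x₂ - α = -179/65 - (-3) = -179/65 + 3 = 16/65, so |x₂ - α| = 16/65.
Ratio = (16/65) / (4/5) = 4/13.

4/13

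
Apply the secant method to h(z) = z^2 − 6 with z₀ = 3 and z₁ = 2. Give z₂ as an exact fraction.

12/5

h(3) = 3, h(2) = −2. z₂ = 2 − (−2)·(2 − 3)/((−2) − 3) = 12/5.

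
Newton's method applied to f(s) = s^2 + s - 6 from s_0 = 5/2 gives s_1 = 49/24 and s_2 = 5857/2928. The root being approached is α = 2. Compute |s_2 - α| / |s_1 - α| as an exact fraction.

s_1 - α = 49/24 - 2 = 1/24, so |s_1 - α| = 1/24.
s_2 - α = 5857/2928 - 2 = 1/2928, so |s_2 - α| = 1/2928.
Ratio = (1/2928) / (1/24) = 1/122.

1/122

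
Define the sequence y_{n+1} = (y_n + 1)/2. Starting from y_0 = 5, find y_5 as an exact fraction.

y_1 = (5 + 1)/2 = 3.
y_2 = (3 + 1)/2 = 2.
y_3 = (2 + 1)/2 = 3/2.
y_4 = ((3/2) + 1)/2 = 5/4.
y_5 = ((5/4) + 1)/2 = 9/8.

9/8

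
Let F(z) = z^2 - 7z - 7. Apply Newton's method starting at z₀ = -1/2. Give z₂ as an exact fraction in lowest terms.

F'(z) = 2z - 7.
F(-1/2) = -13/4, F'(-1/2) = -8, so z₁ = (-1/2) - (-13/4)/(-8) = -29/32.
F(-29/32) = 169/1024, F'(-29/32) = -141/16, so z₂ = (-29/32) - (169/1024)/(-141/16) = -8009/9024.

-8009/9024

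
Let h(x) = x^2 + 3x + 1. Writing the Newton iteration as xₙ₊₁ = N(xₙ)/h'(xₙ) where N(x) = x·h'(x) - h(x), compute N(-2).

h'(x) = 2x + 3.
N(x) = x·h'(x) - h(x) = x·(2x + 3) - (x^2 + 3x + 1) = x^2 - 1.
N(-2) = 3.

3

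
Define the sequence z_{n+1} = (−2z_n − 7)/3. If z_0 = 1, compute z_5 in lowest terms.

−139/81

z_1 = (−2·1 − 7)/3 = −3.
z_2 = (−2·(−3) − 7)/3 = −1/3.
z_3 = (−2·(−1/3) − 7)/3 = −19/9.
z_4 = (−2·(−19/9) − 7)/3 = −25/27.
z_5 = (−2·(−25/27) − 7)/3 = −139/81.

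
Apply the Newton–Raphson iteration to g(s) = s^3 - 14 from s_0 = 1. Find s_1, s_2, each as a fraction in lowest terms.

s_1 = 16/3, s_2 = 4285/1152

g'(s) = 3s^2.
g(1) = -13, g'(1) = 3, so s_1 = 1 - (-13)/3 = 16/3.
g(16/3) = 3718/27, g'(16/3) = 256/3, so s_2 = (16/3) - (3718/27)/(256/3) = 4285/1152.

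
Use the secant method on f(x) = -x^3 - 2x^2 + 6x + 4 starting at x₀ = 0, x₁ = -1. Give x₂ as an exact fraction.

f(0) = 4, f(-1) = -3. x₂ = (-1) - (-3)·((-1) - 0)/((-3) - 4) = -4/7.

-4/7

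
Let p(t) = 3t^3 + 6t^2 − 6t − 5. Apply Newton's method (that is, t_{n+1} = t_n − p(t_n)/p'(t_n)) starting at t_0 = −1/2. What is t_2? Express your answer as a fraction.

p'(t) = 9t^2 + 12t − 6.
p(−1/2) = −7/8, p'(−1/2) = −39/4, so t_1 = (−1/2) − (−7/8)/(−39/4) = −23/39.
p(−23/39) = 196/19773, p'(−23/39) = −1681/169, so t_2 = (−23/39) − (196/19773)/(−1681/169) = −115793/196677.

−115793/196677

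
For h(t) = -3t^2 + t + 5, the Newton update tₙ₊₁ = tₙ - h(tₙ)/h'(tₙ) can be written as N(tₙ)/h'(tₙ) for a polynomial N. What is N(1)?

-8

h'(t) = -6t + 1.
N(t) = t·h'(t) - h(t) = t·(-6t + 1) - (-3t^2 + t + 5) = -3t^2 - 5.
N(1) = -8.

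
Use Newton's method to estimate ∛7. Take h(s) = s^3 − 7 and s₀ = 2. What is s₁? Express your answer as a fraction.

h'(s) = 3s^2.
h(2) = 1, h'(2) = 12, so s₁ = 2 − 1/12 = 23/12.

23/12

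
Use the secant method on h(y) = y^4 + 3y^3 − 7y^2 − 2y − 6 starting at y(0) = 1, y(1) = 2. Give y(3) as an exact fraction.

h(1) = −11, h(2) = 2. y(2) = 2 − 2·(2 − 1)/(2 − (−11)) = 24/13.
h(2) = 2, h(24/13) = −87318/28561. y(3) = (24/13) − (−87318/28561)·((24/13) − 2)/((−87318/28561) − 2) = 70023/36110.

70023/36110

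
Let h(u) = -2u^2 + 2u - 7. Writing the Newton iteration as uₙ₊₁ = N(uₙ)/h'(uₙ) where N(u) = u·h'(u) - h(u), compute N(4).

h'(u) = -4u + 2.
N(u) = u·h'(u) - h(u) = u·(-4u + 2) - (-2u^2 + 2u - 7) = -2u^2 + 7.
N(4) = -25.

-25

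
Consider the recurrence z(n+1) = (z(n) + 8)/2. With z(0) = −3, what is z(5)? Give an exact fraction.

z(1) = ((−3) + 8)/2 = 5/2.
z(2) = ((5/2) + 8)/2 = 21/4.
z(3) = ((21/4) + 8)/2 = 53/8.
z(4) = ((53/8) + 8)/2 = 117/16.
z(5) = ((117/16) + 8)/2 = 245/32.

245/32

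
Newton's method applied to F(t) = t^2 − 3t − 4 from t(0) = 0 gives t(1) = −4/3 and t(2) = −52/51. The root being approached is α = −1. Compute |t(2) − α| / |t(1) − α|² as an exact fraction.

t(1) − α = −4/3 − (−1) = −4/3 + 1 = −1/3, so |t(1) − α| = 1/3.
t(2) − α = −52/51 − (−1) = −52/51 + 1 = −1/51, so |t(2) − α| = 1/51.
|t(1) − α|² = 1/9.
Ratio = (1/51) / (1/9) = 3/17.

3/17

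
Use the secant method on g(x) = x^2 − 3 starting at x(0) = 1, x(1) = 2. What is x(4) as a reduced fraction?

g(1) = −2, g(2) = 1. x(2) = 2 − 1·(2 − 1)/(1 − (−2)) = 5/3.
g(2) = 1, g(5/3) = −2/9. x(3) = (5/3) − (−2/9)·((5/3) − 2)/((−2/9) − 1) = 19/11.
g(5/3) = −2/9, g(19/11) = −2/121. x(4) = (19/11) − (−2/121)·((19/11) − (5/3))/((−2/121) − (−2/9)) = 97/56.

97/56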